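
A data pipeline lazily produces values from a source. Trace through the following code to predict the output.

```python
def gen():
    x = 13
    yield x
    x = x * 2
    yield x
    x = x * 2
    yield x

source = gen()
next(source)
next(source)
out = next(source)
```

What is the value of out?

Step 1: Trace through generator execution:
  Yield 1: x starts at 13, yield 13
  Yield 2: x = 13 * 2 = 26, yield 26
  Yield 3: x = 26 * 2 = 52, yield 52
Step 2: First next() gets 13, second next() gets the second value, third next() yields 52.
Therefore out = 52.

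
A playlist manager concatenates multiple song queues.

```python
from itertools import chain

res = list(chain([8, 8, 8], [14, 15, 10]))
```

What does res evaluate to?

Step 1: chain() concatenates iterables: [8, 8, 8] + [14, 15, 10].
Therefore res = [8, 8, 8, 14, 15, 10].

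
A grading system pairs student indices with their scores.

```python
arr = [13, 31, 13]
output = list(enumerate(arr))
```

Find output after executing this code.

Step 1: enumerate pairs each element with its index:
  (0, 13)
  (1, 31)
  (2, 13)
Therefore output = [(0, 13), (1, 31), (2, 13)].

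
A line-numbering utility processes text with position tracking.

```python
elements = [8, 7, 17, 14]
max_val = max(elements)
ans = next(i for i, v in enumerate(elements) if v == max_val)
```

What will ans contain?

Step 1: max([8, 7, 17, 14]) = 17.
Step 2: Find first index where value == 17:
  Index 0: 8 != 17
  Index 1: 7 != 17
  Index 2: 17 == 17, found!
Therefore ans = 2.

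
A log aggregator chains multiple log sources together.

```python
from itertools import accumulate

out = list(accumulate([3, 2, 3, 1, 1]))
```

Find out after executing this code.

Step 1: accumulate computes running sums:
  + 3 = 3
  + 2 = 5
  + 3 = 8
  + 1 = 9
  + 1 = 10
Therefore out = [3, 5, 8, 9, 10].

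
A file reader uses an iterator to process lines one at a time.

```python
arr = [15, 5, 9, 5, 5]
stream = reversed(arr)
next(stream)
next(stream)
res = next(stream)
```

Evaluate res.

Step 1: reversed([15, 5, 9, 5, 5]) gives iterator: [5, 5, 9, 5, 15].
Step 2: First next() = 5, second next() = 5.
Step 3: Third next() = 9.
Therefore res = 9.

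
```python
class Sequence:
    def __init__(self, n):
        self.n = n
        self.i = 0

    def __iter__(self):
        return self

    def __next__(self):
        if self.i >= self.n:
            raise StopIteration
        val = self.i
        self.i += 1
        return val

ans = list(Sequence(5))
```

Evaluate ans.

Step 1: Sequence(5) creates an iterator counting 0 to 4.
Step 2: list() consumes all values: [0, 1, 2, 3, 4].
Therefore ans = [0, 1, 2, 3, 4].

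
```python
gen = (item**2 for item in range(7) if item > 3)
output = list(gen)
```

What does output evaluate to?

Step 1: For range(7), keep item > 3, then square:
  item=0: 0 <= 3, excluded
  item=1: 1 <= 3, excluded
  item=2: 2 <= 3, excluded
  item=3: 3 <= 3, excluded
  item=4: 4 > 3, yield 4**2 = 16
  item=5: 5 > 3, yield 5**2 = 25
  item=6: 6 > 3, yield 6**2 = 36
Therefore output = [16, 25, 36].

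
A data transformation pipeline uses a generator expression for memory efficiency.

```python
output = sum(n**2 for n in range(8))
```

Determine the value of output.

Step 1: Compute n**2 for each n in range(8):
  n=0: 0**2 = 0
  n=1: 1**2 = 1
  n=2: 2**2 = 4
  n=3: 3**2 = 9
  n=4: 4**2 = 16
  n=5: 5**2 = 25
  n=6: 6**2 = 36
  n=7: 7**2 = 49
Step 2: sum = 0 + 1 + 4 + 9 + 16 + 25 + 36 + 49 = 140.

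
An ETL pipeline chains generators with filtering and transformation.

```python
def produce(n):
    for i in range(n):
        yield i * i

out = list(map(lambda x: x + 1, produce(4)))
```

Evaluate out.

Step 1: produce(4) yields squares: [0, 1, 4, 9].
Step 2: map adds 1 to each: [1, 2, 5, 10].
Therefore out = [1, 2, 5, 10].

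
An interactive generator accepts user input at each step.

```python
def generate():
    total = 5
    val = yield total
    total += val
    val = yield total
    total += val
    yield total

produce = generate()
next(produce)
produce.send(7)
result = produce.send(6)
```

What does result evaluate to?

Step 1: next() -> yield total=5.
Step 2: send(7) -> val=7, total = 5+7 = 12, yield 12.
Step 3: send(6) -> val=6, total = 12+6 = 18, yield 18.
Therefore result = 18.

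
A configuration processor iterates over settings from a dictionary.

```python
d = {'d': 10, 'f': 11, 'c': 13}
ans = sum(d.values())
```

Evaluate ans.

Step 1: d.values() = [10, 11, 13].
Step 2: sum = 34.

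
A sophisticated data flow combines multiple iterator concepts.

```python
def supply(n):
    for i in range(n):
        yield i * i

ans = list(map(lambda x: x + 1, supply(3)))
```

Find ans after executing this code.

Step 1: supply(3) yields squares: [0, 1, 4].
Step 2: map adds 1 to each: [1, 2, 5].
Therefore ans = [1, 2, 5].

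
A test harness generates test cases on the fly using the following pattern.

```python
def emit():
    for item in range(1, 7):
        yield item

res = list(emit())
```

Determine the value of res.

Step 1: The generator yields each value from range(1, 7).
Step 2: list() consumes all yields: [1, 2, 3, 4, 5, 6].
Therefore res = [1, 2, 3, 4, 5, 6].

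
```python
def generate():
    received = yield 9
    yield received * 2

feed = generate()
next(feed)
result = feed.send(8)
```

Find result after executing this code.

Step 1: next(feed) advances to first yield, producing 9.
Step 2: send(8) resumes, received = 8.
Step 3: yield received * 2 = 8 * 2 = 16.
Therefore result = 16.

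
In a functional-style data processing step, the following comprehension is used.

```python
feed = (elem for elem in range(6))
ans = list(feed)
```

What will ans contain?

Step 1: Generator expression iterates range(6): [0, 1, 2, 3, 4, 5].
Step 2: list() collects all values.
Therefore ans = [0, 1, 2, 3, 4, 5].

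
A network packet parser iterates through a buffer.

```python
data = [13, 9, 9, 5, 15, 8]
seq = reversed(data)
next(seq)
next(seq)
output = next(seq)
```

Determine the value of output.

Step 1: reversed([13, 9, 9, 5, 15, 8]) gives iterator: [8, 15, 5, 9, 9, 13].
Step 2: First next() = 8, second next() = 15.
Step 3: Third next() = 5.
Therefore output = 5.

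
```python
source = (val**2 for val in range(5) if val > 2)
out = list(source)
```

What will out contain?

Step 1: For range(5), keep val > 2, then square:
  val=0: 0 <= 2, excluded
  val=1: 1 <= 2, excluded
  val=2: 2 <= 2, excluded
  val=3: 3 > 2, yield 3**2 = 9
  val=4: 4 > 2, yield 4**2 = 16
Therefore out = [9, 16].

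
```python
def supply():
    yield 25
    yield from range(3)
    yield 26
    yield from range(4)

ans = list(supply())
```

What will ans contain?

Step 1: Trace yields in order:
  yield 25
  yield 0
  yield 1
  yield 2
  yield 26
  yield 0
  yield 1
  yield 2
  yield 3
Therefore ans = [25, 0, 1, 2, 26, 0, 1, 2, 3].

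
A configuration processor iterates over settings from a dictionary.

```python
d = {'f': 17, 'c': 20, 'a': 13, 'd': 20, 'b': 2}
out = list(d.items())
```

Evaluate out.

Step 1: d.items() returns (key, value) pairs in insertion order.
Therefore out = [('f', 17), ('c', 20), ('a', 13), ('d', 20), ('b', 2)].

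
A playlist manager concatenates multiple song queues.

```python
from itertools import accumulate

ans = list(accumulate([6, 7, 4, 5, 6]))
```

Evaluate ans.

Step 1: accumulate computes running sums:
  + 6 = 6
  + 7 = 13
  + 4 = 17
  + 5 = 22
  + 6 = 28
Therefore ans = [6, 13, 17, 22, 28].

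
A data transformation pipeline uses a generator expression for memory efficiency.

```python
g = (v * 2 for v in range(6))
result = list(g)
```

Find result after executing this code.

Step 1: For each v in range(6), compute v*2:
  v=0: 0*2 = 0
  v=1: 1*2 = 2
  v=2: 2*2 = 4
  v=3: 3*2 = 6
  v=4: 4*2 = 8
  v=5: 5*2 = 10
Therefore result = [0, 2, 4, 6, 8, 10].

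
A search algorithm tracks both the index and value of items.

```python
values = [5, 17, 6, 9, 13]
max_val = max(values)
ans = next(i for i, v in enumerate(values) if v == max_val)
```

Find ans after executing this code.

Step 1: max([5, 17, 6, 9, 13]) = 17.
Step 2: Find first index where value == 17:
  Index 0: 5 != 17
  Index 1: 17 == 17, found!
Therefore ans = 1.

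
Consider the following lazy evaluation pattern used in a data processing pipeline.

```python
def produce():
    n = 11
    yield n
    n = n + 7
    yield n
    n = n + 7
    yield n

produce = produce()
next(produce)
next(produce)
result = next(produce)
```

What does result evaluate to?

Step 1: Trace through generator execution:
  Yield 1: n starts at 11, yield 11
  Yield 2: n = 11 + 7 = 18, yield 18
  Yield 3: n = 18 + 7 = 25, yield 25
Step 2: First next() gets 11, second next() gets the second value, third next() yields 25.
Therefore result = 25.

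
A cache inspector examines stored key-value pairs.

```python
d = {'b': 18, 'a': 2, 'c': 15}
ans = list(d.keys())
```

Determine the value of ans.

Step 1: d.keys() returns the dictionary keys in insertion order.
Therefore ans = ['b', 'a', 'c'].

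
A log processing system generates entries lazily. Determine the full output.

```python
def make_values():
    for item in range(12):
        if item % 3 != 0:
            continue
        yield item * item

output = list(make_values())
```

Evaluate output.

Step 1: Only yield item**2 when item is divisible by 3:
  item=0: 0 % 3 == 0, yield 0**2 = 0
  item=3: 3 % 3 == 0, yield 3**2 = 9
  item=6: 6 % 3 == 0, yield 6**2 = 36
  item=9: 9 % 3 == 0, yield 9**2 = 81
Therefore output = [0, 9, 36, 81].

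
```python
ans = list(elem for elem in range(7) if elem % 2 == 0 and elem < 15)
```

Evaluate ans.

Step 1: Filter range(7) where elem % 2 == 0 and elem < 15:
  elem=0: both conditions met, included
  elem=1: excluded (1 % 2 != 0)
  elem=2: both conditions met, included
  elem=3: excluded (3 % 2 != 0)
  elem=4: both conditions met, included
  elem=5: excluded (5 % 2 != 0)
  elem=6: both conditions met, included
Therefore ans = [0, 2, 4, 6].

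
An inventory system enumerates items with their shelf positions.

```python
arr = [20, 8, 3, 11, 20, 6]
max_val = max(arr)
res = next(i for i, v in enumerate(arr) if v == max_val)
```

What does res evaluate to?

Step 1: max([20, 8, 3, 11, 20, 6]) = 20.
Step 2: Find first index where value == 20:
  Index 0: 20 == 20, found!
Therefore res = 0.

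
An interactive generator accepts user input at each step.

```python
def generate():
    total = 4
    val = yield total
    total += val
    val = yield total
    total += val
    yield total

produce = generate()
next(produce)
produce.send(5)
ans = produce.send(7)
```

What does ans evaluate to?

Step 1: next() -> yield total=4.
Step 2: send(5) -> val=5, total = 4+5 = 9, yield 9.
Step 3: send(7) -> val=7, total = 9+7 = 16, yield 16.
Therefore ans = 16.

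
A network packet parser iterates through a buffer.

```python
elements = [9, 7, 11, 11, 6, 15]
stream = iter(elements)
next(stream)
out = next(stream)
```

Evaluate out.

Step 1: Create iterator over [9, 7, 11, 11, 6, 15].
Step 2: next() consumes 9.
Step 3: next() returns 7.
Therefore out = 7.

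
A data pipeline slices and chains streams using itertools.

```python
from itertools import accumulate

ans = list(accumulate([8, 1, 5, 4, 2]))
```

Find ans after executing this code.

Step 1: accumulate computes running sums:
  + 8 = 8
  + 1 = 9
  + 5 = 14
  + 4 = 18
  + 2 = 20
Therefore ans = [8, 9, 14, 18, 20].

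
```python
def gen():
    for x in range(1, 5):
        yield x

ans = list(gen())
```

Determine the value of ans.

Step 1: The generator yields each value from range(1, 5).
Step 2: list() consumes all yields: [1, 2, 3, 4].
Therefore ans = [1, 2, 3, 4].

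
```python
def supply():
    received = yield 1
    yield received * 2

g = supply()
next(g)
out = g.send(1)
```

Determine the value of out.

Step 1: next(g) advances to first yield, producing 1.
Step 2: send(1) resumes, received = 1.
Step 3: yield received * 2 = 1 * 2 = 2.
Therefore out = 2.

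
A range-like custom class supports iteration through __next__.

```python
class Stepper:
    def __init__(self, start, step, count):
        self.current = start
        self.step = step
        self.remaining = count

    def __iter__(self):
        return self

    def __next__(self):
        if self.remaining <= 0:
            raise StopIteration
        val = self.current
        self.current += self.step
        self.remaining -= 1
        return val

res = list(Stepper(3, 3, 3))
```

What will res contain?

Step 1: Stepper starts at 3, increments by 3, for 3 steps:
  Yield 3, then current += 3
  Yield 6, then current += 3
  Yield 9, then current += 3
Therefore res = [3, 6, 9].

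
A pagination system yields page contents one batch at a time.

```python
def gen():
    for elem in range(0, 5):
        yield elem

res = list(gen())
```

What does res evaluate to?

Step 1: The generator yields each value from range(0, 5).
Step 2: list() consumes all yields: [0, 1, 2, 3, 4].
Therefore res = [0, 1, 2, 3, 4].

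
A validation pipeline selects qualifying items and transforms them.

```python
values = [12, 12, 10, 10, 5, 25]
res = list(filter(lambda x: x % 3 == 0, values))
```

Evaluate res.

Step 1: Filter elements divisible by 3:
  12 % 3 = 0: kept
  12 % 3 = 0: kept
  10 % 3 = 1: removed
  10 % 3 = 1: removed
  5 % 3 = 2: removed
  25 % 3 = 1: removed
Therefore res = [12, 12].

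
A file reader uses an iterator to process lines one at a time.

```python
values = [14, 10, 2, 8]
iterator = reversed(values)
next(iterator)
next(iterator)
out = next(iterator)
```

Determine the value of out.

Step 1: reversed([14, 10, 2, 8]) gives iterator: [8, 2, 10, 14].
Step 2: First next() = 8, second next() = 2.
Step 3: Third next() = 10.
Therefore out = 10.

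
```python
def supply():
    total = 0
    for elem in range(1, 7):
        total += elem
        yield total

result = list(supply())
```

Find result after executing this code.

Step 1: Generator accumulates running sum:
  elem=1: total = 1, yield 1
  elem=2: total = 3, yield 3
  elem=3: total = 6, yield 6
  elem=4: total = 10, yield 10
  elem=5: total = 15, yield 15
  elem=6: total = 21, yield 21
Therefore result = [1, 3, 6, 10, 15, 21].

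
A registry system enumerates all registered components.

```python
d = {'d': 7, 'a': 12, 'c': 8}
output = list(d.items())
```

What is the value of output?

Step 1: d.items() returns (key, value) pairs in insertion order.
Therefore output = [('d', 7), ('a', 12), ('c', 8)].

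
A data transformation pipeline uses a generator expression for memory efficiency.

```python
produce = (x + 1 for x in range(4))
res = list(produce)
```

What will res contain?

Step 1: For each x in range(4), compute x+1:
  x=0: 0+1 = 1
  x=1: 1+1 = 2
  x=2: 2+1 = 3
  x=3: 3+1 = 4
Therefore res = [1, 2, 3, 4].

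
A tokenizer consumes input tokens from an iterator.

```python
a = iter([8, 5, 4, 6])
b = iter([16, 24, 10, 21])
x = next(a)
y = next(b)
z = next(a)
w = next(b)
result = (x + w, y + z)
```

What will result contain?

Step 1: a iterates [8, 5, 4, 6], b iterates [16, 24, 10, 21].
Step 2: x = next(a) = 8, y = next(b) = 16.
Step 3: z = next(a) = 5, w = next(b) = 24.
Step 4: result = (8 + 24, 16 + 5) = (32, 21).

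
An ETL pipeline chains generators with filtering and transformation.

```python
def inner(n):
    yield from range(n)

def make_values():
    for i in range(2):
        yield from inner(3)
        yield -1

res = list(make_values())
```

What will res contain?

Step 1: For each i in range(2):
  i=0: yield from inner(3) -> [0, 1, 2], then yield -1
  i=1: yield from inner(3) -> [0, 1, 2], then yield -1
Therefore res = [0, 1, 2, -1, 0, 1, 2, -1].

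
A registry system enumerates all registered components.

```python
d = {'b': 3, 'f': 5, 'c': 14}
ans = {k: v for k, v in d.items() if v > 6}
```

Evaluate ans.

Step 1: Filter items where value > 6:
  'b': 3 <= 6: removed
  'f': 5 <= 6: removed
  'c': 14 > 6: kept
Therefore ans = {'c': 14}.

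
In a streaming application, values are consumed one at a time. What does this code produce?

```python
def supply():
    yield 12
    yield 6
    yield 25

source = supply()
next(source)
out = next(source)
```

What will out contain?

Step 1: supply() creates a generator.
Step 2: next(source) yields 12 (consumed and discarded).
Step 3: next(source) yields 6, assigned to out.
Therefore out = 6.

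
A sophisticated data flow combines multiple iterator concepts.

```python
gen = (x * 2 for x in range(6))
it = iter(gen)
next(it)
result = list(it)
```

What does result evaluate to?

Step 1: Generator produces [0, 2, 4, 6, 8, 10].
Step 2: next(it) consumes first element (0).
Step 3: list(it) collects remaining: [2, 4, 6, 8, 10].
Therefore result = [2, 4, 6, 8, 10].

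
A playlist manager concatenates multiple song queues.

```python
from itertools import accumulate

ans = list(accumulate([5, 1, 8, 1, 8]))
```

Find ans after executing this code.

Step 1: accumulate computes running sums:
  + 5 = 5
  + 1 = 6
  + 8 = 14
  + 1 = 15
  + 8 = 23
Therefore ans = [5, 6, 14, 15, 23].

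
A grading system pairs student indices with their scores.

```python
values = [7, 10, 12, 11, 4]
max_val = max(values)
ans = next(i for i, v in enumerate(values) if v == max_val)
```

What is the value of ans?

Step 1: max([7, 10, 12, 11, 4]) = 12.
Step 2: Find first index where value == 12:
  Index 0: 7 != 12
  Index 1: 10 != 12
  Index 2: 12 == 12, found!
Therefore ans = 2.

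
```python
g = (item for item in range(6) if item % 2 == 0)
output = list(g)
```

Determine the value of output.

Step 1: Filter range(6) keeping only even values:
  item=0: even, included
  item=1: odd, excluded
  item=2: even, included
  item=3: odd, excluded
  item=4: even, included
  item=5: odd, excluded
Therefore output = [0, 2, 4].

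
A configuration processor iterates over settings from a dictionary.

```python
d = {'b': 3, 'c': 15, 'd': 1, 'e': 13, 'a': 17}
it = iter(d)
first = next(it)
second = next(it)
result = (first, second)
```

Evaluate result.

Step 1: iter(d) iterates over keys: ['b', 'c', 'd', 'e', 'a'].
Step 2: first = next(it) = 'b', second = next(it) = 'c'.
Therefore result = ('b', 'c').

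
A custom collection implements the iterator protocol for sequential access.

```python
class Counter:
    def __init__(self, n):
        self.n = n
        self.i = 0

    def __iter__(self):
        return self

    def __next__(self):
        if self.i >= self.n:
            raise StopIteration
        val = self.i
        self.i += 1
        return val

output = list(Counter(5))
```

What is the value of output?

Step 1: Counter(5) creates an iterator counting 0 to 4.
Step 2: list() consumes all values: [0, 1, 2, 3, 4].
Therefore output = [0, 1, 2, 3, 4].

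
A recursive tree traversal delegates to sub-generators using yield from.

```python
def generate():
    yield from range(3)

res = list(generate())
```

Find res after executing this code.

Step 1: yield from delegates to the iterable, yielding each element.
Step 2: Collected values: [0, 1, 2].
Therefore res = [0, 1, 2].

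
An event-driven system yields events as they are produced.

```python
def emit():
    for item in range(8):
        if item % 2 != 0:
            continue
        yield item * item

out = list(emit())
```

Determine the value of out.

Step 1: Only yield item**2 when item is divisible by 2:
  item=0: 0 % 2 == 0, yield 0**2 = 0
  item=2: 2 % 2 == 0, yield 2**2 = 4
  item=4: 4 % 2 == 0, yield 4**2 = 16
  item=6: 6 % 2 == 0, yield 6**2 = 36
Therefore out = [0, 4, 16, 36].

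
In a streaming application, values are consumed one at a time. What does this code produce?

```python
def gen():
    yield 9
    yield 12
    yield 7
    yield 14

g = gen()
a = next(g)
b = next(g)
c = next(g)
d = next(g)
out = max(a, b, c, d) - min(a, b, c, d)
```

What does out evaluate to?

Step 1: Create generator and consume all values:
  a = next(g) = 9
  b = next(g) = 12
  c = next(g) = 7
  d = next(g) = 14
Step 2: max = 14, min = 7, out = 14 - 7 = 7.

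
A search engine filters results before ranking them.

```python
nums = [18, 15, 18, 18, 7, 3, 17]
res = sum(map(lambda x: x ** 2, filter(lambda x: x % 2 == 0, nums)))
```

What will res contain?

Step 1: Filter even numbers from [18, 15, 18, 18, 7, 3, 17]: [18, 18, 18]
Step 2: Square each: [324, 324, 324]
Step 3: Sum = 972.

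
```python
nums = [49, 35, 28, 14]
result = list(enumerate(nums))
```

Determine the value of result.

Step 1: enumerate pairs each element with its index:
  (0, 49)
  (1, 35)
  (2, 28)
  (3, 14)
Therefore result = [(0, 49), (1, 35), (2, 28), (3, 14)].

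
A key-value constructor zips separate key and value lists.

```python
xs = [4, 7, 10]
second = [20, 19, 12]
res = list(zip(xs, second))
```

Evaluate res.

Step 1: zip pairs elements at same index:
  Index 0: (4, 20)
  Index 1: (7, 19)
  Index 2: (10, 12)
Therefore res = [(4, 20), (7, 19), (10, 12)].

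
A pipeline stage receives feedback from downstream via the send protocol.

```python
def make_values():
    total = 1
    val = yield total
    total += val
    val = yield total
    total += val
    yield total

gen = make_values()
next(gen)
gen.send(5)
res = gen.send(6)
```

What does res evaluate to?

Step 1: next() -> yield total=1.
Step 2: send(5) -> val=5, total = 1+5 = 6, yield 6.
Step 3: send(6) -> val=6, total = 6+6 = 12, yield 12.
Therefore res = 12.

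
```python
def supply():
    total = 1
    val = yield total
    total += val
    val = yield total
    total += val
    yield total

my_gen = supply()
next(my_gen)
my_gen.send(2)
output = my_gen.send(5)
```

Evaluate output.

Step 1: next() -> yield total=1.
Step 2: send(2) -> val=2, total = 1+2 = 3, yield 3.
Step 3: send(5) -> val=5, total = 3+5 = 8, yield 8.
Therefore output = 8.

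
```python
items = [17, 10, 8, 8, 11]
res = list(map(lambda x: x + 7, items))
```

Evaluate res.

Step 1: Apply lambda x: x + 7 to each element:
  17 -> 24
  10 -> 17
  8 -> 15
  8 -> 15
  11 -> 18
Therefore res = [24, 17, 15, 15, 18].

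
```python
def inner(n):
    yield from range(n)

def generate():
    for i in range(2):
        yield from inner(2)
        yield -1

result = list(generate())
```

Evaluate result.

Step 1: For each i in range(2):
  i=0: yield from inner(2) -> [0, 1], then yield -1
  i=1: yield from inner(2) -> [0, 1], then yield -1
Therefore result = [0, 1, -1, 0, 1, -1].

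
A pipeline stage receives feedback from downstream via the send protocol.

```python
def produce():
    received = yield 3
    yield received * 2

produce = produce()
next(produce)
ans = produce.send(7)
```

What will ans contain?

Step 1: next(produce) advances to first yield, producing 3.
Step 2: send(7) resumes, received = 7.
Step 3: yield received * 2 = 7 * 2 = 14.
Therefore ans = 14.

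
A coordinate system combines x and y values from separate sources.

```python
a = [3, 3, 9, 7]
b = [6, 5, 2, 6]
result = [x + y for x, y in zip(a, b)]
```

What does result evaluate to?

Step 1: Add corresponding elements:
  3 + 6 = 9
  3 + 5 = 8
  9 + 2 = 11
  7 + 6 = 13
Therefore result = [9, 8, 11, 13].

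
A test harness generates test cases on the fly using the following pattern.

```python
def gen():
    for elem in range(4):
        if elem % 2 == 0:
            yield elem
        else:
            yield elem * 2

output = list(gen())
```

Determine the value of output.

Step 1: For each elem in range(4), yield elem if even, else elem*2:
  elem=0 (even): yield 0
  elem=1 (odd): yield 1*2 = 2
  elem=2 (even): yield 2
  elem=3 (odd): yield 3*2 = 6
Therefore output = [0, 2, 2, 6].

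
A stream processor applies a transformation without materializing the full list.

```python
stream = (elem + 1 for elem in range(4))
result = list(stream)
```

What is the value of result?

Step 1: For each elem in range(4), compute elem+1:
  elem=0: 0+1 = 1
  elem=1: 1+1 = 2
  elem=2: 2+1 = 3
  elem=3: 3+1 = 4
Therefore result = [1, 2, 3, 4].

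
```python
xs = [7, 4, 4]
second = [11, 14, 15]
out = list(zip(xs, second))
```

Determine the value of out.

Step 1: zip pairs elements at same index:
  Index 0: (7, 11)
  Index 1: (4, 14)
  Index 2: (4, 15)
Therefore out = [(7, 11), (4, 14), (4, 15)].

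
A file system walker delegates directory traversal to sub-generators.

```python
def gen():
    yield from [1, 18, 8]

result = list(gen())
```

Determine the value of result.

Step 1: yield from delegates to the iterable, yielding each element.
Step 2: Collected values: [1, 18, 8].
Therefore result = [1, 18, 8].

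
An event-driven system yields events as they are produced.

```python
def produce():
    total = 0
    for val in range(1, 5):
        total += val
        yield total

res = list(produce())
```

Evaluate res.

Step 1: Generator accumulates running sum:
  val=1: total = 1, yield 1
  val=2: total = 3, yield 3
  val=3: total = 6, yield 6
  val=4: total = 10, yield 10
Therefore res = [1, 3, 6, 10].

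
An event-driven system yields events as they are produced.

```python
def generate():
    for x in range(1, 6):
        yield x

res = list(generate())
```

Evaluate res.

Step 1: The generator yields each value from range(1, 6).
Step 2: list() consumes all yields: [1, 2, 3, 4, 5].
Therefore res = [1, 2, 3, 4, 5].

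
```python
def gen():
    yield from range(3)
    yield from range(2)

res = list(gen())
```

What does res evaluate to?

Step 1: Trace yields in order:
  yield 0
  yield 1
  yield 2
  yield 0
  yield 1
Therefore res = [0, 1, 2, 0, 1].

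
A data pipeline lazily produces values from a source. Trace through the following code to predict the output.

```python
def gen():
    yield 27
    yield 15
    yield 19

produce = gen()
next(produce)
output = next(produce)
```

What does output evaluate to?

Step 1: gen() creates a generator.
Step 2: next(produce) yields 27 (consumed and discarded).
Step 3: next(produce) yields 15, assigned to output.
Therefore output = 15.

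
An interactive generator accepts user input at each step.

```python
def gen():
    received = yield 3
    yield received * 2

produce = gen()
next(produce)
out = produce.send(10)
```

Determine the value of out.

Step 1: next(produce) advances to first yield, producing 3.
Step 2: send(10) resumes, received = 10.
Step 3: yield received * 2 = 10 * 2 = 20.
Therefore out = 20.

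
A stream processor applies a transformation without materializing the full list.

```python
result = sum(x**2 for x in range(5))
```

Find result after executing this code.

Step 1: Compute x**2 for each x in range(5):
  x=0: 0**2 = 0
  x=1: 1**2 = 1
  x=2: 2**2 = 4
  x=3: 3**2 = 9
  x=4: 4**2 = 16
Step 2: sum = 0 + 1 + 4 + 9 + 16 = 30.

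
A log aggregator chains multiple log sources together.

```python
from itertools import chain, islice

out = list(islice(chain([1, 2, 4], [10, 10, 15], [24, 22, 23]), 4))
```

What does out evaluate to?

Step 1: chain([1, 2, 4], [10, 10, 15], [24, 22, 23]) = [1, 2, 4, 10, 10, 15, 24, 22, 23].
Step 2: islice takes first 4 elements: [1, 2, 4, 10].
Therefore out = [1, 2, 4, 10].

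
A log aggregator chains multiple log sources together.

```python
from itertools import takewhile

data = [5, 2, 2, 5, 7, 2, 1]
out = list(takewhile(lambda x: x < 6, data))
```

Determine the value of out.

Step 1: takewhile stops at first element >= 6:
  5 < 6: take
  2 < 6: take
  2 < 6: take
  5 < 6: take
  7 >= 6: stop
Therefore out = [5, 2, 2, 5].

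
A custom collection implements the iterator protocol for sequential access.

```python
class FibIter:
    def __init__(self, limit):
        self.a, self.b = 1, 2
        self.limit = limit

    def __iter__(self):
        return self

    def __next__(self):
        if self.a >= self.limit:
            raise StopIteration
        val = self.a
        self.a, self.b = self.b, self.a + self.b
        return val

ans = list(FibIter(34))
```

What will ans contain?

Step 1: Fibonacci-like sequence (a=1, b=2) until >= 34:
  Yield 1, then a,b = 2,3
  Yield 2, then a,b = 3,5
  Yield 3, then a,b = 5,8
  Yield 5, then a,b = 8,13
  Yield 8, then a,b = 13,21
  Yield 13, then a,b = 21,34
  Yield 21, then a,b = 34,55
Step 2: 34 >= 34, stop.
Therefore ans = [1, 2, 3, 5, 8, 13, 21].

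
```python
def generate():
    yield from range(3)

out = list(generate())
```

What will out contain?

Step 1: yield from delegates to the iterable, yielding each element.
Step 2: Collected values: [0, 1, 2].
Therefore out = [0, 1, 2].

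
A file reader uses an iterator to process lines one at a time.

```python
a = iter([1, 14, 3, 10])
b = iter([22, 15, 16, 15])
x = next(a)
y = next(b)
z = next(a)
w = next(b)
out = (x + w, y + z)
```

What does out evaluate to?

Step 1: a iterates [1, 14, 3, 10], b iterates [22, 15, 16, 15].
Step 2: x = next(a) = 1, y = next(b) = 22.
Step 3: z = next(a) = 14, w = next(b) = 15.
Step 4: out = (1 + 15, 22 + 14) = (16, 36).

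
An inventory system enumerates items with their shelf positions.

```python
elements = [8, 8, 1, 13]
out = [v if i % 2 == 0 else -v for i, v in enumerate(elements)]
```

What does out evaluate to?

Step 1: For each (i, v), keep v if i is even, negate if odd:
  i=0 (even): keep 8
  i=1 (odd): negate to -8
  i=2 (even): keep 1
  i=3 (odd): negate to -13
Therefore out = [8, -8, 1, -13].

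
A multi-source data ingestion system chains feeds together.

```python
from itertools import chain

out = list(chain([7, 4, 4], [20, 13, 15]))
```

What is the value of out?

Step 1: chain() concatenates iterables: [7, 4, 4] + [20, 13, 15].
Therefore out = [7, 4, 4, 20, 13, 15].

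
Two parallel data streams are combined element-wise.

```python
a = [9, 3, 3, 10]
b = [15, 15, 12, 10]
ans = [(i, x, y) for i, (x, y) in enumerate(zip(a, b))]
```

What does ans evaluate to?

Step 1: enumerate(zip(a, b)) gives index with paired elements:
  i=0: (9, 15)
  i=1: (3, 15)
  i=2: (3, 12)
  i=3: (10, 10)
Therefore ans = [(0, 9, 15), (1, 3, 15), (2, 3, 12), (3, 10, 10)].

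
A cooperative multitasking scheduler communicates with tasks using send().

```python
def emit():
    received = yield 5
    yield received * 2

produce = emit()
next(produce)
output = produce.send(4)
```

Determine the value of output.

Step 1: next(produce) advances to first yield, producing 5.
Step 2: send(4) resumes, received = 4.
Step 3: yield received * 2 = 4 * 2 = 8.
Therefore output = 8.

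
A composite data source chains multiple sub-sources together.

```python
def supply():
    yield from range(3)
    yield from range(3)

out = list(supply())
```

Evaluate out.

Step 1: Trace yields in order:
  yield 0
  yield 1
  yield 2
  yield 0
  yield 1
  yield 2
Therefore out = [0, 1, 2, 0, 1, 2].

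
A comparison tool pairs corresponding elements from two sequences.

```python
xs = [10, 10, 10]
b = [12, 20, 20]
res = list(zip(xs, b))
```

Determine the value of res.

Step 1: zip pairs elements at same index:
  Index 0: (10, 12)
  Index 1: (10, 20)
  Index 2: (10, 20)
Therefore res = [(10, 12), (10, 20), (10, 20)].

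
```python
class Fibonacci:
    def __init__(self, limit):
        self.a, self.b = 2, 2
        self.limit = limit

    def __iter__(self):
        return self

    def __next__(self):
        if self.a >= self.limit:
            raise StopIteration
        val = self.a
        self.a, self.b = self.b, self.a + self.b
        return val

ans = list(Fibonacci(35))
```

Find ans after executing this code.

Step 1: Fibonacci-like sequence (a=2, b=2) until >= 35:
  Yield 2, then a,b = 2,4
  Yield 2, then a,b = 4,6
  Yield 4, then a,b = 6,10
  Yield 6, then a,b = 10,16
  Yield 10, then a,b = 16,26
  Yield 16, then a,b = 26,42
  Yield 26, then a,b = 42,68
Step 2: 42 >= 35, stop.
Therefore ans = [2, 2, 4, 6, 10, 16, 26].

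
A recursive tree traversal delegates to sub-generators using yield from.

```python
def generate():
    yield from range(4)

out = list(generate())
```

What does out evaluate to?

Step 1: yield from delegates to the iterable, yielding each element.
Step 2: Collected values: [0, 1, 2, 3].
Therefore out = [0, 1, 2, 3].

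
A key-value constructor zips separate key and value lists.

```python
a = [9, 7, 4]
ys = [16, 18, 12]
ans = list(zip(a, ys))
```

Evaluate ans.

Step 1: zip pairs elements at same index:
  Index 0: (9, 16)
  Index 1: (7, 18)
  Index 2: (4, 12)
Therefore ans = [(9, 16), (7, 18), (4, 12)].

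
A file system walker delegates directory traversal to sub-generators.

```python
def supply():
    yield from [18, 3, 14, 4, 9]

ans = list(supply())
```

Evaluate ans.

Step 1: yield from delegates to the iterable, yielding each element.
Step 2: Collected values: [18, 3, 14, 4, 9].
Therefore ans = [18, 3, 14, 4, 9].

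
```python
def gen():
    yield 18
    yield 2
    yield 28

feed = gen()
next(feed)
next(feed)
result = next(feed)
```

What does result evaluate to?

Step 1: gen() creates a generator.
Step 2: next(feed) yields 18 (consumed and discarded).
Step 3: next(feed) yields 2 (consumed and discarded).
Step 4: next(feed) yields 28, assigned to result.
Therefore result = 28.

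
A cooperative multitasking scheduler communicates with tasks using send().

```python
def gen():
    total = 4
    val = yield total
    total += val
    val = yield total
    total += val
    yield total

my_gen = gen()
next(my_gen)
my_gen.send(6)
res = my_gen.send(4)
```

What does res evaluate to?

Step 1: next() -> yield total=4.
Step 2: send(6) -> val=6, total = 4+6 = 10, yield 10.
Step 3: send(4) -> val=4, total = 10+4 = 14, yield 14.
Therefore res = 14.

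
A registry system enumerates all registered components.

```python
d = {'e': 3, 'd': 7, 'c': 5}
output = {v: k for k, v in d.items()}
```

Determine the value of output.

Step 1: Invert dict (swap keys and values):
  'e': 3 -> 3: 'e'
  'd': 7 -> 7: 'd'
  'c': 5 -> 5: 'c'
Therefore output = {3: 'e', 7: 'd', 5: 'c'}.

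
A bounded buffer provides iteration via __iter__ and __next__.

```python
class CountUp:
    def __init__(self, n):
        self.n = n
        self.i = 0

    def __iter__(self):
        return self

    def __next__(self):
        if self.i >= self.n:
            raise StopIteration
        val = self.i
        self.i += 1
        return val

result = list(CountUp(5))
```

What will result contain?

Step 1: CountUp(5) creates an iterator counting 0 to 4.
Step 2: list() consumes all values: [0, 1, 2, 3, 4].
Therefore result = [0, 1, 2, 3, 4].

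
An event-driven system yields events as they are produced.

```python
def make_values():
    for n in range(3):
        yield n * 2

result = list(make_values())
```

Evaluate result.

Step 1: For each n in range(3), yield n * 2:
  n=0: yield 0 * 2 = 0
  n=1: yield 1 * 2 = 2
  n=2: yield 2 * 2 = 4
Therefore result = [0, 2, 4].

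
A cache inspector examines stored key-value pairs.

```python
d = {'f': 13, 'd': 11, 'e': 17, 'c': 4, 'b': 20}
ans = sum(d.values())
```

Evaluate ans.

Step 1: d.values() = [13, 11, 17, 4, 20].
Step 2: sum = 65.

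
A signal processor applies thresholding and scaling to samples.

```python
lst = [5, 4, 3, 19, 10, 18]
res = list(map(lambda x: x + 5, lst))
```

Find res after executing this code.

Step 1: Apply lambda x: x + 5 to each element:
  5 -> 10
  4 -> 9
  3 -> 8
  19 -> 24
  10 -> 15
  18 -> 23
Therefore res = [10, 9, 8, 24, 15, 23].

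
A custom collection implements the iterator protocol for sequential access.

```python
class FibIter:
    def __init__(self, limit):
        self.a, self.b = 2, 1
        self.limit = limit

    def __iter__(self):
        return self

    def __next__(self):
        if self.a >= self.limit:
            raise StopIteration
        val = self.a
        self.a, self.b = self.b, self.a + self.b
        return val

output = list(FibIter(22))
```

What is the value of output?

Step 1: Fibonacci-like sequence (a=2, b=1) until >= 22:
  Yield 2, then a,b = 1,3
  Yield 1, then a,b = 3,4
  Yield 3, then a,b = 4,7
  Yield 4, then a,b = 7,11
  Yield 7, then a,b = 11,18
  Yield 11, then a,b = 18,29
  Yield 18, then a,b = 29,47
Step 2: 29 >= 22, stop.
Therefore output = [2, 1, 3, 4, 7, 11, 18].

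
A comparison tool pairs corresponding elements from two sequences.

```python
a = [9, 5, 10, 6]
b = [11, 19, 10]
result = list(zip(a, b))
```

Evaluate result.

Step 1: zip stops at shortest (len(a)=4, len(b)=3):
  Index 0: (9, 11)
  Index 1: (5, 19)
  Index 2: (10, 10)
Step 2: Last element of a (6) has no pair, dropped.
Therefore result = [(9, 11), (5, 19), (10, 10)].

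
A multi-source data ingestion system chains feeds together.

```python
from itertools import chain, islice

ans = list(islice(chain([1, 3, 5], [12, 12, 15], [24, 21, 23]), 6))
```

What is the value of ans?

Step 1: chain([1, 3, 5], [12, 12, 15], [24, 21, 23]) = [1, 3, 5, 12, 12, 15, 24, 21, 23].
Step 2: islice takes first 6 elements: [1, 3, 5, 12, 12, 15].
Therefore ans = [1, 3, 5, 12, 12, 15].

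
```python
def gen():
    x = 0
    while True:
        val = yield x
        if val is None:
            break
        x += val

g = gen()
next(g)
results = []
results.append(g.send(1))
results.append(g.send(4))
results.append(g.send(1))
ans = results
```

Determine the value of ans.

Step 1: next(g) -> yield 0.
Step 2: send(1) -> x = 1, yield 1.
Step 3: send(4) -> x = 5, yield 5.
Step 4: send(1) -> x = 6, yield 6.
Therefore ans = [1, 5, 6].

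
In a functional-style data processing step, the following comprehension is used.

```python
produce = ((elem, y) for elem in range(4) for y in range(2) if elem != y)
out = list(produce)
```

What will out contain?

Step 1: Nested generator over range(4) x range(2) where elem != y:
  (0, 0): excluded (elem == y)
  (0, 1): included
  (1, 0): included
  (1, 1): excluded (elem == y)
  (2, 0): included
  (2, 1): included
  (3, 0): included
  (3, 1): included
Therefore out = [(0, 1), (1, 0), (2, 0), (2, 1), (3, 0), (3, 1)].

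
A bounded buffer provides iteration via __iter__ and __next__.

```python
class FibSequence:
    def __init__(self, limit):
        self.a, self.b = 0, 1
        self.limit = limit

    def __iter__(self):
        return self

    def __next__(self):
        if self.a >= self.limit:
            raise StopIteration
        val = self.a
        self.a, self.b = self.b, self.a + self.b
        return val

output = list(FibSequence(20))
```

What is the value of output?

Step 1: Fibonacci-like sequence (a=0, b=1) until >= 20:
  Yield 0, then a,b = 1,1
  Yield 1, then a,b = 1,2
  Yield 1, then a,b = 2,3
  Yield 2, then a,b = 3,5
  Yield 3, then a,b = 5,8
  Yield 5, then a,b = 8,13
  Yield 8, then a,b = 13,21
  Yield 13, then a,b = 21,34
Step 2: 21 >= 20, stop.
Therefore output = [0, 1, 1, 2, 3, 5, 8, 13].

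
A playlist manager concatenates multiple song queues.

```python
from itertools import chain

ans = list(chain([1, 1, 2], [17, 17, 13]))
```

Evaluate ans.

Step 1: chain() concatenates iterables: [1, 1, 2] + [17, 17, 13].
Therefore ans = [1, 1, 2, 17, 17, 13].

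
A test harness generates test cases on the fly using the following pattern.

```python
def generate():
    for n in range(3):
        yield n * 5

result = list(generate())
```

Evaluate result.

Step 1: For each n in range(3), yield n * 5:
  n=0: yield 0 * 5 = 0
  n=1: yield 1 * 5 = 5
  n=2: yield 2 * 5 = 10
Therefore result = [0, 5, 10].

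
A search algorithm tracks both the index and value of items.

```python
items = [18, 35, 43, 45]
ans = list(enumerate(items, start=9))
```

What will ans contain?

Step 1: enumerate with start=9:
  (9, 18)
  (10, 35)
  (11, 43)
  (12, 45)
Therefore ans = [(9, 18), (10, 35), (11, 43), (12, 45)].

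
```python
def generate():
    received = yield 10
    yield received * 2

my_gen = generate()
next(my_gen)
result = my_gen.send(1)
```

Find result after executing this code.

Step 1: next(my_gen) advances to first yield, producing 10.
Step 2: send(1) resumes, received = 1.
Step 3: yield received * 2 = 1 * 2 = 2.
Therefore result = 2.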